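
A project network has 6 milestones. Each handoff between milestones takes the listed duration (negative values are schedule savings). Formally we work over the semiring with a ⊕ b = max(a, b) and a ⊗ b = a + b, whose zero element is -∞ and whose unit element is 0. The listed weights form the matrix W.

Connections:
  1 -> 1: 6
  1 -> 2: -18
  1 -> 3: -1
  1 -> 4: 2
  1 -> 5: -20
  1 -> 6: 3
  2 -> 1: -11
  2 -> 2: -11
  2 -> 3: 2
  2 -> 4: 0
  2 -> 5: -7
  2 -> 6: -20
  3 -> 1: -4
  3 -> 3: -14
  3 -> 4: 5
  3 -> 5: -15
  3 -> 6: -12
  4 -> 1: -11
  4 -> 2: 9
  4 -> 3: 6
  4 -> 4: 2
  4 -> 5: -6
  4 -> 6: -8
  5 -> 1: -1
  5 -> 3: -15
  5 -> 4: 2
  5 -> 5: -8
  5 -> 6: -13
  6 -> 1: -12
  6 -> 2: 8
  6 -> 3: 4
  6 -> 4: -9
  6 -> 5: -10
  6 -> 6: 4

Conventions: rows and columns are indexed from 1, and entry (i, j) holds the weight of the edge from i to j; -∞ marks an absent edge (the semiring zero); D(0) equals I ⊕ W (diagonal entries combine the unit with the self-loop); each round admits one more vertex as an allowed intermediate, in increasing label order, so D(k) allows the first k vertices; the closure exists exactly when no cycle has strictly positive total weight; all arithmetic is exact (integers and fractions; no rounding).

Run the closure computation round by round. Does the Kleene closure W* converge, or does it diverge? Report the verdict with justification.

Detection: at round 0, diagonal entry (1, 1) turns strictly positive.
Key observation: the cycle 1->1 has total weight 6, which is strictly positive.
Answer: DIVERGES — positive cycle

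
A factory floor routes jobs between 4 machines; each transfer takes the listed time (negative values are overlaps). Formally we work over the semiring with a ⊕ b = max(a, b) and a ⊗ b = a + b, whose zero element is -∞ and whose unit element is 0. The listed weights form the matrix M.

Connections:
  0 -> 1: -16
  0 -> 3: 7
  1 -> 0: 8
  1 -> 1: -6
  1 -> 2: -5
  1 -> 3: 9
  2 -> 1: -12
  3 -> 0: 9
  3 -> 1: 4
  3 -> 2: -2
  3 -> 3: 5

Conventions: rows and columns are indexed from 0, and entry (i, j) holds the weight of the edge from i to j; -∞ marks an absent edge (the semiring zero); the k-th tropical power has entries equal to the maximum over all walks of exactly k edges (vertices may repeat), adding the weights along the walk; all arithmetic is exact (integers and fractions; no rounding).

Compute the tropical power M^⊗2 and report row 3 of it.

M^⊗2:
  [16, 11, 5, 12]
  [18, 13, 7, 15]
  [-4, -18, -17, -3]
  [14, 9, 3, 16]
Answer: row 3 of M^⊗2 = [14, 9, 3, 16]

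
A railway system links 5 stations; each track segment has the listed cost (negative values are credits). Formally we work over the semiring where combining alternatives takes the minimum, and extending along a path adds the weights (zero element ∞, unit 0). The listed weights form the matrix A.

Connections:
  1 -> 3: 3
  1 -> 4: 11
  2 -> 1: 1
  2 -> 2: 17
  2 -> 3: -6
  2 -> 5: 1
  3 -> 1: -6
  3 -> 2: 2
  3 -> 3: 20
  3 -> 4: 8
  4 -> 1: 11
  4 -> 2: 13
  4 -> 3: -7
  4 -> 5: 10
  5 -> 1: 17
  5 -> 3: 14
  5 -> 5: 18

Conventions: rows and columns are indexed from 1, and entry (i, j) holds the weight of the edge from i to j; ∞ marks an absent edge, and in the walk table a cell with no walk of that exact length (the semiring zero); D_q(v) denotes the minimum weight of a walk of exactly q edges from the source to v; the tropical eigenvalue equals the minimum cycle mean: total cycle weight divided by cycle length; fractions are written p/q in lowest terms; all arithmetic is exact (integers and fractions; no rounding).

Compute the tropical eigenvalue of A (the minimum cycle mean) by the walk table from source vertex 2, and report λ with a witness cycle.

q=0: [∞, 0, ∞, ∞, ∞]
q=1: [1, 17, -6, ∞, 1]
q=2: [-12, -4, 4, 2, 18]
q=3: [-3, 6, -10, -1, -3]
q=4: [-16, -8, -8, -2, 7]
q=5: [-14, -6, -14, -5, -7]
Optimal cycle mean attained by: cycle 2->3->2, total (-6) + 2, length 2.
Answer: λ = -2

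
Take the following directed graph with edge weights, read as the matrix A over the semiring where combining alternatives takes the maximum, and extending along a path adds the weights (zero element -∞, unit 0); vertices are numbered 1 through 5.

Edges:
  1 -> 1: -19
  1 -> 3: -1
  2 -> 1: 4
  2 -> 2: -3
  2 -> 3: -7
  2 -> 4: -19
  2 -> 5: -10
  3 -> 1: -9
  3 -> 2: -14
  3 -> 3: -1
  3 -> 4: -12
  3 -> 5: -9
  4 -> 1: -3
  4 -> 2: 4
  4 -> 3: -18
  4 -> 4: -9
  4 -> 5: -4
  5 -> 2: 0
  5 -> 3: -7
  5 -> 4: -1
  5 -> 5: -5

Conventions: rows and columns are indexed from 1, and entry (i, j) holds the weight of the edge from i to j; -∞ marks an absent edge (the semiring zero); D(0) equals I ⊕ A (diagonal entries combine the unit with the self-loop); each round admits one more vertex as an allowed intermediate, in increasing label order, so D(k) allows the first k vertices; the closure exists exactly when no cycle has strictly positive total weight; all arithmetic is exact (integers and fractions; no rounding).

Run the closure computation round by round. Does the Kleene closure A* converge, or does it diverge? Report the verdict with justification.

D(0):
  [0, -∞, -1, -∞, -∞]
  [4, 0, -7, -19, -10]
  [-9, -14, 0, -12, -9]
  [-3, 4, -18, 0, -4]
  [-∞, 0, -7, -1, 0]
D(1):
  [0, -∞, -1, -∞, -∞]
  [4, 0, 3, -19, -10]
  [-9, -14, 0, -12, -9]
  [-3, 4, -4, 0, -4]
  [-∞, 0, -7, -1, 0]
D(2):
  [0, -∞, -1, -∞, -∞]
  [4, 0, 3, -19, -10]
  [-9, -14, 0, -12, -9]
  [8, 4, 7, 0, -4]
  [4, 0, 3, -1, 0]
D(3):
  [0, -15, -1, -13, -10]
  [4, 0, 3, -9, -6]
  [-9, -14, 0, -12, -9]
  [8, 4, 7, 0, -2]
  [4, 0, 3, -1, 0]
D(4):
  [0, -9, -1, -13, -10]
  [4, 0, 3, -9, -6]
  [-4, -8, 0, -12, -9]
  [8, 4, 7, 0, -2]
  [7, 3, 6, -1, 0]
D(5):
  [0, -7, -1, -11, -10]
  [4, 0, 3, -7, -6]
  [-2, -6, 0, -10, -9]
  [8, 4, 7, 0, -2]
  [7, 3, 6, -1, 0]
Key observation: every diagonal entry stays at the unit through all rounds, so no improving cycle exists.
Answer: CONVERGES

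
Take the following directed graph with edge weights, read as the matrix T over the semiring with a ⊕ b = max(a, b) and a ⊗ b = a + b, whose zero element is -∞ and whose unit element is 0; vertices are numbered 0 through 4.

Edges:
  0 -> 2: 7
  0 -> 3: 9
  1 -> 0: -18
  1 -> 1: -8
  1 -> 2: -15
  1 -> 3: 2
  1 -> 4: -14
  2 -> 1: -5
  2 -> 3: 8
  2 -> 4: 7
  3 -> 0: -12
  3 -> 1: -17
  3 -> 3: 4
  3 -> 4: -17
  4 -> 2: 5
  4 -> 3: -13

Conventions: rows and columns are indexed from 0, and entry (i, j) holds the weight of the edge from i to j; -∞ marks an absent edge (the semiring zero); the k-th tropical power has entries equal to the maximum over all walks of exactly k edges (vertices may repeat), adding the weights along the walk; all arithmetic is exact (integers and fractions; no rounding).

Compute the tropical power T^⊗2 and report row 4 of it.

T^⊗2:
  [-3, 2, -∞, 15, 14]
  [-10, -15, -9, 6, -8]
  [-4, -9, 12, 12, -9]
  [-8, -13, -5, 8, -13]
  [-25, 0, -∞, 13, 12]
Answer: row 4 of T^⊗2 = [-25, 0, -∞, 13, 12]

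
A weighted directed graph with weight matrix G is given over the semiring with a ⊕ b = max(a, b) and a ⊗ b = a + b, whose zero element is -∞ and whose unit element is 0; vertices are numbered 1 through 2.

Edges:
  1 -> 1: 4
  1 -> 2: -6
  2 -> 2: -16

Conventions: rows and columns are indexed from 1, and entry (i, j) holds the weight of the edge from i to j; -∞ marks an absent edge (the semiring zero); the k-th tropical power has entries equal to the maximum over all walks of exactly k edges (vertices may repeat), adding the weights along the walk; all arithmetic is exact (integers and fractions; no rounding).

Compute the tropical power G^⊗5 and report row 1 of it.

G^⊗2:
  [8, -2]
  [-∞, -32]
G^⊗3:
  [12, 2]
  [-∞, -48]
G^⊗4:
  [16, 6]
  [-∞, -64]
G^⊗5:
  [20, 10]
  [-∞, -80]
Answer: row 1 of G^⊗5 = [20, 10]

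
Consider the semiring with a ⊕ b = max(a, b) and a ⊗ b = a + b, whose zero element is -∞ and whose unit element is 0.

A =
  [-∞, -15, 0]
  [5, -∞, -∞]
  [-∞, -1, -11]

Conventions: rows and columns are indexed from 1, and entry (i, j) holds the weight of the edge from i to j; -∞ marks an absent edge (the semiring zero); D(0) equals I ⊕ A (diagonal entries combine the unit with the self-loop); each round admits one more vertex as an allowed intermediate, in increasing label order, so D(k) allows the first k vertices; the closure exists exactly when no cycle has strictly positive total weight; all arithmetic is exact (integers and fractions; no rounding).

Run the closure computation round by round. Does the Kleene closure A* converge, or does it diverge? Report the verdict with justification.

D(0):
  [0, -15, 0]
  [5, 0, -∞]
  [-∞, -1, 0]
D(1):
  [0, -15, 0]
  [5, 0, 5]
  [-∞, -1, 0]
Detection: at round 2, diagonal entry (3, 3) turns strictly positive.
Key observation: the cycle 3->2->1->3 has total weight (-1) + 5 + 0, which is strictly positive.
Answer: DIVERGES — positive cycle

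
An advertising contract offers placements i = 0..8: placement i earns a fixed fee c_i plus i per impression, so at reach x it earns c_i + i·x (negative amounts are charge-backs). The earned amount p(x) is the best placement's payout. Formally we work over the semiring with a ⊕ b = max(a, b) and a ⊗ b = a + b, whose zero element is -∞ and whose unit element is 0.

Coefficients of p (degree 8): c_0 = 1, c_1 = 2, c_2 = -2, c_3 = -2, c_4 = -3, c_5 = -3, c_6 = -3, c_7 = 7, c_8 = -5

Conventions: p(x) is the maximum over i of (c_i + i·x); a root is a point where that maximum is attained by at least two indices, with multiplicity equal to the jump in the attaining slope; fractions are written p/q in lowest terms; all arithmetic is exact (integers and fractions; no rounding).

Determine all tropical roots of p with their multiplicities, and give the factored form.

hull edge (i=0, c=1) to (i=1, c=2): slope 1, span 1
hull edge (i=1, c=2) to (i=7, c=7): slope 5/6, span 6
hull edge (i=7, c=7) to (i=8, c=-5): slope -12, span 1
Factored form: p(x) = -5 ⊗ (x ⊕ (-1)) ⊗ (x ⊕ (-5/6)) ⊗ (x ⊕ (-5/6)) ⊗ (x ⊕ (-5/6)) ⊗ (x ⊕ (-5/6)) ⊗ (x ⊕ (-5/6)) ⊗ (x ⊕ (-5/6)) ⊗ (x ⊕ 12)
Answer: roots = -1 (mult 1), -5/6 (mult 6), 12 (mult 1)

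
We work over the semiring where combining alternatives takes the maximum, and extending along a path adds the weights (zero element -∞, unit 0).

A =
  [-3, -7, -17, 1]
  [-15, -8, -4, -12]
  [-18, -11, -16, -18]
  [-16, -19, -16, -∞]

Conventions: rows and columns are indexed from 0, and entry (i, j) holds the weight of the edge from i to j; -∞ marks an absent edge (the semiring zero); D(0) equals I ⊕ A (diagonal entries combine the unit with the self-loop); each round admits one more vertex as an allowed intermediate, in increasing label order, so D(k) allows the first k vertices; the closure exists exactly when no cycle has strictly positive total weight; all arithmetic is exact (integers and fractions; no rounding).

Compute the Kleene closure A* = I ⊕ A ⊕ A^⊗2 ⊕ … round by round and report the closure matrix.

D(0):
  [0, -7, -17, 1]
  [-15, 0, -4, -12]
  [-18, -11, 0, -18]
  [-16, -19, -16, 0]
D(1):
  [0, -7, -17, 1]
  [-15, 0, -4, -12]
  [-18, -11, 0, -17]
  [-16, -19, -16, 0]
D(2):
  [0, -7, -11, 1]
  [-15, 0, -4, -12]
  [-18, -11, 0, -17]
  [-16, -19, -16, 0]
D(3):
  [0, -7, -11, 1]
  [-15, 0, -4, -12]
  [-18, -11, 0, -17]
  [-16, -19, -16, 0]
D(4):
  [0, -7, -11, 1]
  [-15, 0, -4, -12]
  [-18, -11, 0, -17]
  [-16, -19, -16, 0]
Answer: A* = [[0, -7, -11, 1], [-15, 0, -4, -12], [-18, -11, 0, -17], [-16, -19, -16, 0]]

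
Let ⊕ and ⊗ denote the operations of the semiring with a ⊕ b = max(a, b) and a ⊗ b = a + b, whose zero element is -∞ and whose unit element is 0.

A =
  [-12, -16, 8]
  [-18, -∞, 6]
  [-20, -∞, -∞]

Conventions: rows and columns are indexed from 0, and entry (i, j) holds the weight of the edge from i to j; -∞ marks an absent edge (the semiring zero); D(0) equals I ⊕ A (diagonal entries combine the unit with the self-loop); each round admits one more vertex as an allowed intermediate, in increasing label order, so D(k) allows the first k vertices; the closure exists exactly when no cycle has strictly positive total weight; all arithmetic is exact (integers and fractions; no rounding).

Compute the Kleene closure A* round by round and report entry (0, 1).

D(0):
  [0, -16, 8]
  [-18, 0, 6]
  [-20, -∞, 0]
D(1):
  [0, -16, 8]
  [-18, 0, 6]
  [-20, -36, 0]
D(2):
  [0, -16, 8]
  [-18, 0, 6]
  [-20, -36, 0]
D(3):
  [0, -16, 8]
  [-14, 0, 6]
  [-20, -36, 0]
Answer: A*[0][1] = -16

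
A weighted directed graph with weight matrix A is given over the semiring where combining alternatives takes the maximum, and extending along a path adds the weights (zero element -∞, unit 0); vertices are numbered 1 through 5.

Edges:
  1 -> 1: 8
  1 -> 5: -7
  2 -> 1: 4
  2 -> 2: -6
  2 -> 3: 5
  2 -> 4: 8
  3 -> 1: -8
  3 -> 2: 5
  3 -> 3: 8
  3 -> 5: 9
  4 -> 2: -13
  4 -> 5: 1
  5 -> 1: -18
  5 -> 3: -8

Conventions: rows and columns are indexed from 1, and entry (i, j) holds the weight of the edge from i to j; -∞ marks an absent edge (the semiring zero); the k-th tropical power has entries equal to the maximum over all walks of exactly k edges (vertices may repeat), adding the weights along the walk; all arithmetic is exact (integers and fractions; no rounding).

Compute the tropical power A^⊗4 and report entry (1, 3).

A^⊗2:
  [16, -∞, -15, -∞, 1]
  [12, 10, 13, 2, 14]
  [9, 13, 16, 13, 17]
  [-9, -19, -7, -5, -∞]
  [-10, -3, 0, -∞, 1]
A^⊗3:
  [24, -10, -7, -∞, 9]
  [20, 18, 21, 18, 22]
  [17, 21, 24, 21, 25]
  [-1, -2, 1, -11, 2]
  [1, 5, 8, 5, 9]
A^⊗4:
  [32, -2, 1, -2, 17]
  [28, 26, 29, 26, 30]
  [25, 29, 32, 29, 33]
  [7, 6, 9, 6, 10]
  [9, 13, 16, 13, 17]
Key observation: the optimum is the walk 1->1->1->5->3, with weight 8 + 8 + (-7) + (-8) = 1.
Optimal value attained by: walk 1->1->1->5->3.
Answer: (A^⊗4)[1][3] = 1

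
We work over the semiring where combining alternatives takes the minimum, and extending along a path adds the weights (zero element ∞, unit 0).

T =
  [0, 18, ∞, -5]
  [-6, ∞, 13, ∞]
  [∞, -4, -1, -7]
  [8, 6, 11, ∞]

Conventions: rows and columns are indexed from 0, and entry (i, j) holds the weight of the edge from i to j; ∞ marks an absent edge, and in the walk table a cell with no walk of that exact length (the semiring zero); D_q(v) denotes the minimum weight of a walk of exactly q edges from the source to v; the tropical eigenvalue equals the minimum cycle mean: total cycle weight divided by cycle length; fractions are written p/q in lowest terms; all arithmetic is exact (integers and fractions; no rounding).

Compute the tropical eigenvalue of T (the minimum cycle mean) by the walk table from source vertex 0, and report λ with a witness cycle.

q=0: [0, ∞, ∞, ∞]
q=1: [0, 18, ∞, -5]
q=2: [0, 1, 6, -5]
q=3: [-5, 1, 5, -5]
q=4: [-5, 1, 4, -10]
Optimal cycle mean attained by: cycle 0->3->1->0, total (-5) + 6 + (-6), length 3.
Answer: λ = -5/3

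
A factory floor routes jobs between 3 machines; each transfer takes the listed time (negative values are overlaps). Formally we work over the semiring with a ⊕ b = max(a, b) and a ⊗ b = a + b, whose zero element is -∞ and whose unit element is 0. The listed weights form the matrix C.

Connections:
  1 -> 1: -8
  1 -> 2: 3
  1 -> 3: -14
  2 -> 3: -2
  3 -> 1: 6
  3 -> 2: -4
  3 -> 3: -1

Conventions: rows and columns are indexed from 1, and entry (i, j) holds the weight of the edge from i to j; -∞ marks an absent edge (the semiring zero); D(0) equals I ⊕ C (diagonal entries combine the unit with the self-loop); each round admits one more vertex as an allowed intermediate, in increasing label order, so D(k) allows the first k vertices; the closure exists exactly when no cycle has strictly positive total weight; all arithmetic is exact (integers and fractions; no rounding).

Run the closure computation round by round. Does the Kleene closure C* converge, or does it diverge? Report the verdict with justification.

D(0):
  [0, 3, -14]
  [-∞, 0, -2]
  [6, -4, 0]
D(1):
  [0, 3, -14]
  [-∞, 0, -2]
  [6, 9, 0]
Detection: at round 2, diagonal entry (3, 3) turns strictly positive.
Key observation: the cycle 3->1->2->3 has total weight 6 + 3 + (-2), which is strictly positive.
Answer: DIVERGES — positive cycle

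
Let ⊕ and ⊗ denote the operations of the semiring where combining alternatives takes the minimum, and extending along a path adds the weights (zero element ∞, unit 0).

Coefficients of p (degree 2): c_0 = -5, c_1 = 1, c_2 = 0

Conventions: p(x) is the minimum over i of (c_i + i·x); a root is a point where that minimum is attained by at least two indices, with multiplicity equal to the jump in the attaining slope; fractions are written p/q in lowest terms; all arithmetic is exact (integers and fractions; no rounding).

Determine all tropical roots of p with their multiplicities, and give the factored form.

hull edge (i=0, c=-5) to (i=2, c=0): slope 5/2, span 2
Factored form: p(x) = 0 ⊗ (x ⊕ (-5/2)) ⊗ (x ⊕ (-5/2))
Answer: roots = -5/2 (mult 2)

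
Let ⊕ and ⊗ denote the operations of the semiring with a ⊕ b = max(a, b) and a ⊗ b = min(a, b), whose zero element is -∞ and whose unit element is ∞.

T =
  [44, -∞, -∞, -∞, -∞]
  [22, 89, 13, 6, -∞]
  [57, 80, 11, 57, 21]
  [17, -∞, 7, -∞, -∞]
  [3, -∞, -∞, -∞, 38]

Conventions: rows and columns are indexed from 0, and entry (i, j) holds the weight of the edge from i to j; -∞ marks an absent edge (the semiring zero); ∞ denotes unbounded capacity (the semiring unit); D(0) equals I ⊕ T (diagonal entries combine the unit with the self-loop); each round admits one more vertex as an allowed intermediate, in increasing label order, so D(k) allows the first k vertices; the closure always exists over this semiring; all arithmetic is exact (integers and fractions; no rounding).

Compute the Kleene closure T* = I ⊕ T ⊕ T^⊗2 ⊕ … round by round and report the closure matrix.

D(0):
  [∞, -∞, -∞, -∞, -∞]
  [22, ∞, 13, 6, -∞]
  [57, 80, ∞, 57, 21]
  [17, -∞, 7, ∞, -∞]
  [3, -∞, -∞, -∞, ∞]
D(1):
  [∞, -∞, -∞, -∞, -∞]
  [22, ∞, 13, 6, -∞]
  [57, 80, ∞, 57, 21]
  [17, -∞, 7, ∞, -∞]
  [3, -∞, -∞, -∞, ∞]
D(2):
  [∞, -∞, -∞, -∞, -∞]
  [22, ∞, 13, 6, -∞]
  [57, 80, ∞, 57, 21]
  [17, -∞, 7, ∞, -∞]
  [3, -∞, -∞, -∞, ∞]
D(3):
  [∞, -∞, -∞, -∞, -∞]
  [22, ∞, 13, 13, 13]
  [57, 80, ∞, 57, 21]
  [17, 7, 7, ∞, 7]
  [3, -∞, -∞, -∞, ∞]
D(4):
  [∞, -∞, -∞, -∞, -∞]
  [22, ∞, 13, 13, 13]
  [57, 80, ∞, 57, 21]
  [17, 7, 7, ∞, 7]
  [3, -∞, -∞, -∞, ∞]
D(5):
  [∞, -∞, -∞, -∞, -∞]
  [22, ∞, 13, 13, 13]
  [57, 80, ∞, 57, 21]
  [17, 7, 7, ∞, 7]
  [3, -∞, -∞, -∞, ∞]
Answer: T* = [[∞, -∞, -∞, -∞, -∞], [22, ∞, 13, 13, 13], [57, 80, ∞, 57, 21], [17, 7, 7, ∞, 7], [3, -∞, -∞, -∞, ∞]]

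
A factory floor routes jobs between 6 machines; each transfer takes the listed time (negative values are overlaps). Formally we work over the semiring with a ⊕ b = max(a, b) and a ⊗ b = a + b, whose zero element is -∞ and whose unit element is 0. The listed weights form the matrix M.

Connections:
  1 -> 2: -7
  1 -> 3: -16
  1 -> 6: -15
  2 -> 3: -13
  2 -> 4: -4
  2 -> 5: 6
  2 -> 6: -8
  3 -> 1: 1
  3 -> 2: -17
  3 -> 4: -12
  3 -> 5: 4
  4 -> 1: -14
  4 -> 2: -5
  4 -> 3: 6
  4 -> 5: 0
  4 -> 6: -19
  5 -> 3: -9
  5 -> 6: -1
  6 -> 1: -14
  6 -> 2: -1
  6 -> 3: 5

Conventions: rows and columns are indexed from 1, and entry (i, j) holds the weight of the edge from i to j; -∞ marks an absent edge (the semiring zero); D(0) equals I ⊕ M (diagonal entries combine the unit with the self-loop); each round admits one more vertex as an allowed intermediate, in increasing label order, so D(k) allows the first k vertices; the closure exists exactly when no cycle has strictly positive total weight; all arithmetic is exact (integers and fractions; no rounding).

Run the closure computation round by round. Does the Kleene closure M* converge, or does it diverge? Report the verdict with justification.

D(0):
  [0, -7, -16, -∞, -∞, -15]
  [-∞, 0, -13, -4, 6, -8]
  [1, -17, 0, -12, 4, -∞]
  [-14, -5, 6, 0, 0, -19]
  [-∞, -∞, -9, -∞, 0, -1]
  [-14, -1, 5, -∞, -∞, 0]
D(1):
  [0, -7, -16, -∞, -∞, -15]
  [-∞, 0, -13, -4, 6, -8]
  [1, -6, 0, -12, 4, -14]
  [-14, -5, 6, 0, 0, -19]
  [-∞, -∞, -9, -∞, 0, -1]
  [-14, -1, 5, -∞, -∞, 0]
D(2):
  [0, -7, -16, -11, -1, -15]
  [-∞, 0, -13, -4, 6, -8]
  [1, -6, 0, -10, 4, -14]
  [-14, -5, 6, 0, 1, -13]
  [-∞, -∞, -9, -∞, 0, -1]
  [-14, -1, 5, -5, 5, 0]
D(3):
  [0, -7, -16, -11, -1, -15]
  [-12, 0, -13, -4, 6, -8]
  [1, -6, 0, -10, 4, -14]
  [7, 0, 6, 0, 10, -8]
  [-8, -15, -9, -19, 0, -1]
  [6, -1, 5, -5, 9, 0]
D(4):
  [0, -7, -5, -11, -1, -15]
  [3, 0, 2, -4, 6, -8]
  [1, -6, 0, -10, 4, -14]
  [7, 0, 6, 0, 10, -8]
  [-8, -15, -9, -19, 0, -1]
  [6, -1, 5, -5, 9, 0]
Detection: at round 5, diagonal entry (6, 6) turns strictly positive.
Key observation: the cycle 6->2->4->3->5->6 has total weight (-1) + (-4) + 6 + 4 + (-1), which is strictly positive.
Answer: DIVERGES — positive cycle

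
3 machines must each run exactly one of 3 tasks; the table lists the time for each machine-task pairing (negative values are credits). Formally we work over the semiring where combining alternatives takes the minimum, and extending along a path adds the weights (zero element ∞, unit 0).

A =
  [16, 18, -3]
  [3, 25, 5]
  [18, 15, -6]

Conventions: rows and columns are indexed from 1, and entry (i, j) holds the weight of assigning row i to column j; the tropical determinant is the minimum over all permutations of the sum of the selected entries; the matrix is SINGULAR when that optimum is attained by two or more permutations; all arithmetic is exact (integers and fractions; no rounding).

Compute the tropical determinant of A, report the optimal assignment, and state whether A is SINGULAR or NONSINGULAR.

σ = (1, 2, 3): 16 + 25 + (-6) = 35
σ = (1, 3, 2): 16 + 5 + 15 = 36
σ = (2, 1, 3): 18 + 3 + (-6) = 15
σ = (2, 3, 1): 18 + 5 + 18 = 41
σ = (3, 1, 2): (-3) + 3 + 15 = 15
σ = (3, 2, 1): (-3) + 25 + 18 = 40
Optimal value attained by: σ = (2, 1, 3).
Answer: det⊕(A) = 15; verdict: SINGULAR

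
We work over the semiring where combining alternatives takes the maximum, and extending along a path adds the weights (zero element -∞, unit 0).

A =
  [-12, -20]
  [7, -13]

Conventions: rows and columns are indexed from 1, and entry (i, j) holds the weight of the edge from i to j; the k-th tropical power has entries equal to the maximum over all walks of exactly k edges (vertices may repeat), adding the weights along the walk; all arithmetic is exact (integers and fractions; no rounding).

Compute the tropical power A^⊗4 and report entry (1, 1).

A^⊗2:
  [-13, -32]
  [-5, -13]
A^⊗3:
  [-25, -33]
  [-6, -25]
A^⊗4:
  [-26, -45]
  [-18, -26]
Key observation: the optimum is the walk 1->2->1->2->1, with weight (-20) + 7 + (-20) + 7 = -26.
Optimal value attained by: walk 1->2->1->2->1.
Answer: (A^⊗4)[1][1] = -26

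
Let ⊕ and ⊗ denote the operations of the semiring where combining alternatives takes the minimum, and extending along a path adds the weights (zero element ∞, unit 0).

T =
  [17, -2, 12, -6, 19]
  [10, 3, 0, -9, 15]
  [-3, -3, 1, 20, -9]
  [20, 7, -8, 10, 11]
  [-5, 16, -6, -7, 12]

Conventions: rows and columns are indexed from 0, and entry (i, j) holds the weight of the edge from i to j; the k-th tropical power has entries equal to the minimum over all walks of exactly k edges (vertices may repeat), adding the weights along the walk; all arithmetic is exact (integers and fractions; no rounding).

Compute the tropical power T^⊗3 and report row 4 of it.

T^⊗2:
  [8, 1, -14, -11, 3]
  [-3, -3, -17, -6, -9]
  [-14, -5, -15, -16, -8]
  [-11, -11, -7, -2, -17]
  [-9, -9, -15, -11, -15]
T^⊗3:
  [-17, -17, -19, -8, -23]
  [-20, -20, -16, -16, -26]
  [-18, -18, -24, -20, -24]
  [-22, -13, -23, -24, -16]
  [-20, -18, -21, -22, -24]
Answer: row 4 of T^⊗3 = [-20, -18, -21, -22, -24]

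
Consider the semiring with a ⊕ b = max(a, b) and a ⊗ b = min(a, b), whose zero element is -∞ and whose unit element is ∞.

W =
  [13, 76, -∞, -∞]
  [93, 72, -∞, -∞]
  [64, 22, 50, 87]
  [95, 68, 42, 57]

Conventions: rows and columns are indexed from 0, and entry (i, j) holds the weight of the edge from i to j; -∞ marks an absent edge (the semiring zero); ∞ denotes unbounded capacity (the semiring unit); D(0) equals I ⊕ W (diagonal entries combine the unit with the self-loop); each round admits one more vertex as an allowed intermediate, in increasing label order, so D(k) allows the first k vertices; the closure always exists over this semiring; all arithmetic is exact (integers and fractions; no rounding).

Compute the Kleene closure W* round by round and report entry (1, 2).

D(0):
  [∞, 76, -∞, -∞]
  [93, ∞, -∞, -∞]
  [64, 22, ∞, 87]
  [95, 68, 42, ∞]
D(1):
  [∞, 76, -∞, -∞]
  [93, ∞, -∞, -∞]
  [64, 64, ∞, 87]
  [95, 76, 42, ∞]
D(2):
  [∞, 76, -∞, -∞]
  [93, ∞, -∞, -∞]
  [64, 64, ∞, 87]
  [95, 76, 42, ∞]
D(3):
  [∞, 76, -∞, -∞]
  [93, ∞, -∞, -∞]
  [64, 64, ∞, 87]
  [95, 76, 42, ∞]
D(4):
  [∞, 76, -∞, -∞]
  [93, ∞, -∞, -∞]
  [87, 76, ∞, 87]
  [95, 76, 42, ∞]
Answer: W*[1][2] = -∞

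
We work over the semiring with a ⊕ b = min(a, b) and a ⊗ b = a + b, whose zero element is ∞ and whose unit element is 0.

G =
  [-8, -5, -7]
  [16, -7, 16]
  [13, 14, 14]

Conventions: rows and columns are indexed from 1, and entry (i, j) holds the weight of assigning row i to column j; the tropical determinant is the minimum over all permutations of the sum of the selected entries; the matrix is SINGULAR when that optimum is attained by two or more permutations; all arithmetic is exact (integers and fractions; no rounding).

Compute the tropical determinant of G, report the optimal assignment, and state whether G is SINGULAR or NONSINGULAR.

σ = (1, 2, 3): (-8) + (-7) + 14 = -1
σ = (1, 3, 2): (-8) + 16 + 14 = 22
σ = (2, 1, 3): (-5) + 16 + 14 = 25
σ = (2, 3, 1): (-5) + 16 + 13 = 24
σ = (3, 1, 2): (-7) + 16 + 14 = 23
σ = (3, 2, 1): (-7) + (-7) + 13 = -1
Optimal value attained by: σ = (1, 2, 3).
Answer: det⊕(G) = -1; verdict: SINGULAR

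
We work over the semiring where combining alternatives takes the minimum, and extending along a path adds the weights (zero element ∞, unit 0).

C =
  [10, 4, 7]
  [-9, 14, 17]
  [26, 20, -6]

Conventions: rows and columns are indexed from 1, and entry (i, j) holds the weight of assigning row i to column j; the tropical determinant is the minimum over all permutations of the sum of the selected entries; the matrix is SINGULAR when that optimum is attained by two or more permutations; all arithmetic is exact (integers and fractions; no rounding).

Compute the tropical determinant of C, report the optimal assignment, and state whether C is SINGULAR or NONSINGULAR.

σ = (1, 2, 3): 10 + 14 + (-6) = 18
σ = (1, 3, 2): 10 + 17 + 20 = 47
σ = (2, 1, 3): 4 + (-9) + (-6) = -11
σ = (2, 3, 1): 4 + 17 + 26 = 47
σ = (3, 1, 2): 7 + (-9) + 20 = 18
σ = (3, 2, 1): 7 + 14 + 26 = 47
Optimal value attained by: σ = (2, 1, 3).
Answer: det⊕(C) = -11; verdict: NONSINGULAR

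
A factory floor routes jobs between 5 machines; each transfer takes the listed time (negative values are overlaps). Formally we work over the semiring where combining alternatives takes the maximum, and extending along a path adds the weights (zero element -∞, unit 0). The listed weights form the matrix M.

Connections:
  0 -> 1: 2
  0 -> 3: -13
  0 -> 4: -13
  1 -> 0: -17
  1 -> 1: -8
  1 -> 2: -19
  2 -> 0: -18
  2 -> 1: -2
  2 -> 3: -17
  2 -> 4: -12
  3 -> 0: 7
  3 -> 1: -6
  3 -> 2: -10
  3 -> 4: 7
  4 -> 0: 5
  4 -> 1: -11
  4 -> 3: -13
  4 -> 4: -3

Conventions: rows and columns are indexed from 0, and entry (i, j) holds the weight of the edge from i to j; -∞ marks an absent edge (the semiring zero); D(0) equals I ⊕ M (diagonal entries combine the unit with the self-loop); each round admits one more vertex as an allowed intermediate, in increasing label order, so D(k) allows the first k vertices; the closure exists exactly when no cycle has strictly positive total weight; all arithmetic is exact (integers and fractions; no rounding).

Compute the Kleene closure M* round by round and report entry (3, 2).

D(0):
  [0, 2, -∞, -13, -13]
  [-17, 0, -19, -∞, -∞]
  [-18, -2, 0, -17, -12]
  [7, -6, -10, 0, 7]
  [5, -11, -∞, -13, 0]
D(1):
  [0, 2, -∞, -13, -13]
  [-17, 0, -19, -30, -30]
  [-18, -2, 0, -17, -12]
  [7, 9, -10, 0, 7]
  [5, 7, -∞, -8, 0]
D(2):
  [0, 2, -17, -13, -13]
  [-17, 0, -19, -30, -30]
  [-18, -2, 0, -17, -12]
  [7, 9, -10, 0, 7]
  [5, 7, -12, -8, 0]
D(3):
  [0, 2, -17, -13, -13]
  [-17, 0, -19, -30, -30]
  [-18, -2, 0, -17, -12]
  [7, 9, -10, 0, 7]
  [5, 7, -12, -8, 0]
D(4):
  [0, 2, -17, -13, -6]
  [-17, 0, -19, -30, -23]
  [-10, -2, 0, -17, -10]
  [7, 9, -10, 0, 7]
  [5, 7, -12, -8, 0]
D(5):
  [0, 2, -17, -13, -6]
  [-17, 0, -19, -30, -23]
  [-5, -2, 0, -17, -10]
  [12, 14, -5, 0, 7]
  [5, 7, -12, -8, 0]
Answer: M*[3][2] = -5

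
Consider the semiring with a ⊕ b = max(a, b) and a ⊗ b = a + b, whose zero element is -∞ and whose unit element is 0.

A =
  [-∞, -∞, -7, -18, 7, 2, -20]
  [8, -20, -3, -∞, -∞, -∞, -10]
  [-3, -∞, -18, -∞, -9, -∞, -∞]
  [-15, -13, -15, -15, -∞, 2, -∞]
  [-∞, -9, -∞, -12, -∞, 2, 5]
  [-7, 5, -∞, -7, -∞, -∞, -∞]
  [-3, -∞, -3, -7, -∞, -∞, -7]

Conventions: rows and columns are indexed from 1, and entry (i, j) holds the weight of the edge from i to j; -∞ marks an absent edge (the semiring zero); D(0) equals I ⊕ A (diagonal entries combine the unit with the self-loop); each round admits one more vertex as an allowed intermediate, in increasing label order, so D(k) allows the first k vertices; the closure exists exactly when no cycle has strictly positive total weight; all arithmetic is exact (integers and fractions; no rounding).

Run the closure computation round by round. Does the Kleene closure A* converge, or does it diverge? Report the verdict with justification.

D(0):
  [0, -∞, -7, -18, 7, 2, -20]
  [8, 0, -3, -∞, -∞, -∞, -10]
  [-3, -∞, 0, -∞, -9, -∞, -∞]
  [-15, -13, -15, 0, -∞, 2, -∞]
  [-∞, -9, -∞, -12, 0, 2, 5]
  [-7, 5, -∞, -7, -∞, 0, -∞]
  [-3, -∞, -3, -7, -∞, -∞, 0]
D(1):
  [0, -∞, -7, -18, 7, 2, -20]
  [8, 0, 1, -10, 15, 10, -10]
  [-3, -∞, 0, -21, 4, -1, -23]
  [-15, -13, -15, 0, -8, 2, -35]
  [-∞, -9, -∞, -12, 0, 2, 5]
  [-7, 5, -14, -7, 0, 0, -27]
  [-3, -∞, -3, -7, 4, -1, 0]
Detection: at round 2, diagonal entry (5, 5) turns strictly positive.
Key observation: the cycle 5->2->1->5 has total weight (-9) + 8 + 7, which is strictly positive.
Answer: DIVERGES — positive cycle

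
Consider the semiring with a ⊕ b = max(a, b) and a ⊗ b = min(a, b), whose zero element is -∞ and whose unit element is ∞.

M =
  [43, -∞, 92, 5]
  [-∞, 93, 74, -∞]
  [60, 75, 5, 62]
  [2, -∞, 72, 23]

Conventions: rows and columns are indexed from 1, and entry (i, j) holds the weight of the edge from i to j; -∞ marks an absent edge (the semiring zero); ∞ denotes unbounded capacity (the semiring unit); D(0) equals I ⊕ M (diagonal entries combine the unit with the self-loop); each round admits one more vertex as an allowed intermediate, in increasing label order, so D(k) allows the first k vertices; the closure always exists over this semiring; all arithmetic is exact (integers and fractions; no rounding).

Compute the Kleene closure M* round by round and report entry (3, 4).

D(0):
  [∞, -∞, 92, 5]
  [-∞, ∞, 74, -∞]
  [60, 75, ∞, 62]
  [2, -∞, 72, ∞]
D(1):
  [∞, -∞, 92, 5]
  [-∞, ∞, 74, -∞]
  [60, 75, ∞, 62]
  [2, -∞, 72, ∞]
D(2):
  [∞, -∞, 92, 5]
  [-∞, ∞, 74, -∞]
  [60, 75, ∞, 62]
  [2, -∞, 72, ∞]
D(3):
  [∞, 75, 92, 62]
  [60, ∞, 74, 62]
  [60, 75, ∞, 62]
  [60, 72, 72, ∞]
D(4):
  [∞, 75, 92, 62]
  [60, ∞, 74, 62]
  [60, 75, ∞, 62]
  [60, 72, 72, ∞]
Answer: M*[3][4] = 62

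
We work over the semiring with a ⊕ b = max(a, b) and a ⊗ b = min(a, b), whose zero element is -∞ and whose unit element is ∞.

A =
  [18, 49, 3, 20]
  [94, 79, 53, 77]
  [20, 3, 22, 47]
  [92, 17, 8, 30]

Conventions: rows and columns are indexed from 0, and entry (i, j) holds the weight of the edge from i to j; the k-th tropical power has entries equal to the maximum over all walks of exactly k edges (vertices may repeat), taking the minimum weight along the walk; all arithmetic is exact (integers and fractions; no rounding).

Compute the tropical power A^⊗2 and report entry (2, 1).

A^⊗2:
  [49, 49, 49, 49]
  [79, 79, 53, 77]
  [47, 20, 22, 30]
  [30, 49, 17, 30]
Key observation: the optimum is the walk 2->0->1, with weight 20 min 49 = 20.
Optimal value attained by: walk 2->0->1.
Answer: (A^⊗2)[2][1] = 20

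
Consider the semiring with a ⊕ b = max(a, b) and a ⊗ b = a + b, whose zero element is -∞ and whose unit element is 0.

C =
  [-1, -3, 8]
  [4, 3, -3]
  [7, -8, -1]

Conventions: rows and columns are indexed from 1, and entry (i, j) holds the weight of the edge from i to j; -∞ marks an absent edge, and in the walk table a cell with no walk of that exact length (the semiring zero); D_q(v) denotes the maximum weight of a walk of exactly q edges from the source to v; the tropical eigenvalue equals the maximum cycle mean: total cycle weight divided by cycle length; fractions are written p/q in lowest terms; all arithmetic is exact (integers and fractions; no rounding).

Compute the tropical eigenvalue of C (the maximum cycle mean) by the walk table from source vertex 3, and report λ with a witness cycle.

q=0: [-∞, -∞, 0]
q=1: [7, -8, -1]
q=2: [6, 4, 15]
q=3: [22, 7, 14]
Optimal cycle mean attained by: cycle 1->3->1, total 8 + 7, length 2.
Answer: λ = 15/2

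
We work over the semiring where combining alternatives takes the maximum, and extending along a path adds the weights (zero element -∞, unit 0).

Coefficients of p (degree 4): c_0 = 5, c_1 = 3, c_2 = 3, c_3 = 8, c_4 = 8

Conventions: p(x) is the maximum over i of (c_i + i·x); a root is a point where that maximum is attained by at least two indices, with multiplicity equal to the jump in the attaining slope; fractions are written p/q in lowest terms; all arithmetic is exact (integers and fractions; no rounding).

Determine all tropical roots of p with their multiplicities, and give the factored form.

hull edge (i=0, c=5) to (i=3, c=8): slope 1, span 3
hull edge (i=3, c=8) to (i=4, c=8): slope 0, span 1
Factored form: p(x) = 8 ⊗ (x ⊕ (-1)) ⊗ (x ⊕ (-1)) ⊗ (x ⊕ (-1)) ⊗ (x ⊕ 0)
Answer: roots = -1 (mult 3), 0 (mult 1)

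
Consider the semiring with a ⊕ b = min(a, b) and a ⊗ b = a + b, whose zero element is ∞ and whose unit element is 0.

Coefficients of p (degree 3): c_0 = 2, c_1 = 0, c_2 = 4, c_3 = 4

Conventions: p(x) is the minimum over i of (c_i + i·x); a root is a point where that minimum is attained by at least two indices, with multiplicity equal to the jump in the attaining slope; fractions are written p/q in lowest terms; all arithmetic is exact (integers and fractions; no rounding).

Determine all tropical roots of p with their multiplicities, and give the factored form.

hull edge (i=0, c=2) to (i=1, c=0): slope -2, span 1
hull edge (i=1, c=0) to (i=3, c=4): slope 2, span 2
Factored form: p(x) = 4 ⊗ (x ⊕ (-2)) ⊗ (x ⊕ (-2)) ⊗ (x ⊕ 2)
Answer: roots = -2 (mult 2), 2 (mult 1)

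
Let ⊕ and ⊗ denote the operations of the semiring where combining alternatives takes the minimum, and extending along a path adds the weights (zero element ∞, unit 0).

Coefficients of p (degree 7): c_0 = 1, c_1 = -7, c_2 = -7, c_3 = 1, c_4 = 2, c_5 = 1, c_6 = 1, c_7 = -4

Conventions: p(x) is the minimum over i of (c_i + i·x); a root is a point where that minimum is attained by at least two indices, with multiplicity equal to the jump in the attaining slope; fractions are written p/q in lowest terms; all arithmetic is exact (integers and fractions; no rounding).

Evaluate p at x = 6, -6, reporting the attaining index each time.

p(6) = min(1+0·6=1, -7+1·6=-1, -7+2·6=5, 1+3·6=19, 2+4·6=26, 1+5·6=31, 1+6·6=37, -4+7·6=38) = -1 (attained by i=1)
p(-6) = min(1+0·(-6)=1, -7+1·(-6)=-13, -7+2·(-6)=-19, 1+3·(-6)=-17, 2+4·(-6)=-22, 1+5·(-6)=-29, 1+6·(-6)=-35, -4+7·(-6)=-46) = -46 (attained by i=7)
Answer: p(6) = -1; p(-6) = -46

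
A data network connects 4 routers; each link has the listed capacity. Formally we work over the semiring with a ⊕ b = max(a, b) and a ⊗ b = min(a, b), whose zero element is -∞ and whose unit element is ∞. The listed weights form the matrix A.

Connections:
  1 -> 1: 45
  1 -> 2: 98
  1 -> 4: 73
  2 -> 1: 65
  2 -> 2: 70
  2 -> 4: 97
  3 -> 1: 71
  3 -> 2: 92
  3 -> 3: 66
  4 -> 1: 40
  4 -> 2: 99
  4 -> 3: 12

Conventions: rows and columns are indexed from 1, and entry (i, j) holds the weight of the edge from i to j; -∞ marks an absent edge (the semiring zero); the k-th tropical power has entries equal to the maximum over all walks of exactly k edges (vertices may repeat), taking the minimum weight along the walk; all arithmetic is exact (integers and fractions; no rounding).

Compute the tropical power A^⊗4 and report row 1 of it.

A^⊗2:
  [65, 73, 12, 97]
  [65, 97, 12, 70]
  [66, 71, 66, 92]
  [65, 70, 12, 97]
A^⊗3:
  [65, 97, 12, 73]
  [65, 70, 12, 97]
  [66, 92, 66, 71]
  [65, 97, 12, 70]
A^⊗4:
  [65, 73, 12, 97]
  [65, 97, 12, 70]
  [66, 71, 66, 92]
  [65, 70, 12, 97]
Answer: row 1 of A^⊗4 = [65, 73, 12, 97]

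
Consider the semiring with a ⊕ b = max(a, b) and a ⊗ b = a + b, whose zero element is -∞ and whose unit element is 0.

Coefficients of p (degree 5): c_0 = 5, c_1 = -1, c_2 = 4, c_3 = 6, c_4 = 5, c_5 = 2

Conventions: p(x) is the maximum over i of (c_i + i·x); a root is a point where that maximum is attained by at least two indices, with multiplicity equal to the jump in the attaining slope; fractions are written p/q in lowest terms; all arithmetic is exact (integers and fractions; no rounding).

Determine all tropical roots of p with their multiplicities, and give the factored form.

hull edge (i=0, c=5) to (i=3, c=6): slope 1/3, span 3
hull edge (i=3, c=6) to (i=4, c=5): slope -1, span 1
hull edge (i=4, c=5) to (i=5, c=2): slope -3, span 1
Factored form: p(x) = 2 ⊗ (x ⊕ (-1/3)) ⊗ (x ⊕ (-1/3)) ⊗ (x ⊕ (-1/3)) ⊗ (x ⊕ 1) ⊗ (x ⊕ 3)
Answer: roots = -1/3 (mult 3), 1 (mult 1), 3 (mult 1)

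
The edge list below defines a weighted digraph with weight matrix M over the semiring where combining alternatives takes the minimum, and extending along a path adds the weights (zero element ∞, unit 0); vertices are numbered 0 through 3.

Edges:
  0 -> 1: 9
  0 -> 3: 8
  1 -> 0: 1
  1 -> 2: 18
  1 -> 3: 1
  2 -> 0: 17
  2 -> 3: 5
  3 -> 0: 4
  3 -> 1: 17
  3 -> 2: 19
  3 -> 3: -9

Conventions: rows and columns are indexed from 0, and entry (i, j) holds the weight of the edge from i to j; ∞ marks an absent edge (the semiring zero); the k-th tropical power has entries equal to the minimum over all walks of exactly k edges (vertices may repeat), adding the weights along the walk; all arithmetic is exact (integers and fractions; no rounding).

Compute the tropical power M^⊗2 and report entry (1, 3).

M^⊗2:
  [10, 25, 27, -1]
  [5, 10, 20, -8]
  [9, 22, 24, -4]
  [-5, 8, 10, -18]
Key observation: the optimum is the walk 1->3->3, with weight 1 + (-9) = -8.
Optimal value attained by: walk 1->3->3.
Answer: (M^⊗2)[1][3] = -8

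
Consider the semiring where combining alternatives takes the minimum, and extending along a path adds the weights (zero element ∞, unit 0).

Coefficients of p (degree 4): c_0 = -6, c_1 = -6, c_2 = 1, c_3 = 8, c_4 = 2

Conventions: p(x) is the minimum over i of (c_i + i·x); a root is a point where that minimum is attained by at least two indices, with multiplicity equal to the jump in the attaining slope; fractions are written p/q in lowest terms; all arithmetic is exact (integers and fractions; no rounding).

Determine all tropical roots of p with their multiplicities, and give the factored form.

hull edge (i=0, c=-6) to (i=1, c=-6): slope 0, span 1
hull edge (i=1, c=-6) to (i=4, c=2): slope 8/3, span 3
Factored form: p(x) = 2 ⊗ (x ⊕ (-8/3)) ⊗ (x ⊕ (-8/3)) ⊗ (x ⊕ (-8/3)) ⊗ (x ⊕ 0)
Answer: roots = -8/3 (mult 3), 0 (mult 1)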